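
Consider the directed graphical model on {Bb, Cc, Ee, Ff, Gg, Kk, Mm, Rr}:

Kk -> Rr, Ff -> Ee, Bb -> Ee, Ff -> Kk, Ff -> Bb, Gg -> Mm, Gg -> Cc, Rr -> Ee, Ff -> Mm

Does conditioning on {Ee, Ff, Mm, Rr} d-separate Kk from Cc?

Enumerating the 3 paths from Kk to Cc and testing each for blocking by {Ee, Ff, Mm, Rr}:
Path 1: Kk ← Ff → Mm ← Gg → Cc
  Ff is a fork here and Ff is conditioned on, so the path is blocked at Ff.
Path 2: Kk → Rr → Ee ← Ff → Mm ← Gg → Cc
  Rr is a chain here and Rr is conditioned on, so the path is blocked at Rr.
Path 3: Kk → Rr → Ee ← Bb ← Ff → Mm ← Gg → Cc
  Rr is a chain here and Rr is conditioned on, so the path is blocked at Rr.
Every path is blocked, so Kk and Cc are d-separated given {Ee, Ff, Mm, Rr}.

Yes — Kk and Cc are d-separated given {Ee, Ff, Mm, Rr}.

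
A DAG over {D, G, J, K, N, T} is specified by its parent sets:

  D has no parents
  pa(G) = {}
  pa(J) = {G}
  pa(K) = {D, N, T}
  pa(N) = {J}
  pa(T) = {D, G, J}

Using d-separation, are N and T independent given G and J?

Yes

4 paths connect N and T; each must be blocked for d-separation to hold:
Path 1: N ← J ← G → T
  J is a chain here and J is conditioned on, so the path is blocked at J.
Path 2: N ← J → T
  J is a fork here and J is conditioned on, so the path is blocked at J.
Path 3: N → K ← T
  K is a collider here and neither K nor any of its descendants is conditioned on, so the collider stays closed — the path is blocked at K.
Path 4: N → K ← D → T
  K is a collider here and neither K nor any of its descendants is conditioned on, so the collider stays closed — the path is blocked at K.
Since every path is blocked, d-separation holds.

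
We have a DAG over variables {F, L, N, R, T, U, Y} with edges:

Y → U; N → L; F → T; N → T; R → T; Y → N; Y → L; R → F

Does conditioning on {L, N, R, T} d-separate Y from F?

We examine all 4 paths between Y and F:
Path 1: Y → L ← N → T ← F
  N is a fork here and N is conditioned on, so the path is blocked at N.
Path 2: Y → L ← N → T ← R → F
  N is a fork here and N is conditioned on, so the path is blocked at N.
Path 3: Y → N → T ← F
  N is a chain here and N is conditioned on, so the path is blocked at N.
Path 4: Y → N → T ← R → F
  N is a chain here and N is conditioned on, so the path is blocked at N.
Every path is blocked, so Y and F are d-separated given {L, N, R, T}.

Yes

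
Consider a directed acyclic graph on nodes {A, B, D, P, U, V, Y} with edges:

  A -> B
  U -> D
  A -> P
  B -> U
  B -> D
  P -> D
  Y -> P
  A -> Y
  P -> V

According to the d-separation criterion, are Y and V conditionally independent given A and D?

4 paths connect Y and V; each must be blocked for d-separation to hold:
  1. Y → P → V — P:chain[open] ⇒ active
  2. Y ← A → B → D ← P → V — A:fork[blocks]; B:chain[open]; D:collider[open]; P:fork[open] ⇒ blocked
  3. Y ← A → B → U → D ← P → V — A:fork[blocks]; B:chain[open]; U:chain[open]; D:collider[open]; P:fork[open] ⇒ blocked
  4. Y ← A → P → V — A:fork[blocks]; P:chain[open] ⇒ blocked
At least one path is unblocked, so d-separation fails.

No — Y and V are not d-separated given {A, D}.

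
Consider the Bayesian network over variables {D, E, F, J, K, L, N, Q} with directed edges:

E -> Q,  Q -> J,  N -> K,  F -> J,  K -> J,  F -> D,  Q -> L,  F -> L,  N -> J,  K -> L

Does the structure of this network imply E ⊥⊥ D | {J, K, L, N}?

No — E and D are not d-separated given {J, K, L, N}.

Enumerating the 6 paths from E to D and testing each for blocking by {J, K, L, N}:
  1. E → Q → L ← F → D — Q:chain[open]; L:collider[open]; F:fork[open] ⇒ active
  2. E → Q → L ← K → J ← F → D — Q:chain[open]; L:collider[open]; K:fork[blocks]; J:collider[open]; F:fork[open] ⇒ blocked
  3. E → Q → L ← K ← N → J ← F → D — Q:chain[open]; L:collider[open]; K:chain[blocks]; N:fork[blocks]; J:collider[open]; F:fork[open] ⇒ blocked
  4. E → Q → J ← F → D — Q:chain[open]; J:collider[open]; F:fork[open] ⇒ active
  5. E → Q → J ← N → K → L ← F → D — Q:chain[open]; J:collider[open]; N:fork[blocks]; K:chain[blocks]; L:collider[open]; F:fork[open] ⇒ blocked
  6. E → Q → J ← K → L ← F → D — Q:chain[open]; J:collider[open]; K:fork[blocks]; L:collider[open]; F:fork[open] ⇒ blocked
Since the path E → Q → L ← F → D is active, E and D are not d-separated given {J, K, L, N}.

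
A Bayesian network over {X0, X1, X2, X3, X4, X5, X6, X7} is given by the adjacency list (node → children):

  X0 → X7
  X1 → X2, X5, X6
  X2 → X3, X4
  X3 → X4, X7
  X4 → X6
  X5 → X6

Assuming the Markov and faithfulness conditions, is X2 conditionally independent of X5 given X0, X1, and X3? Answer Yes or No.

We examine all 6 paths between X2 and X5:
Path 1: X2 → X3 → X4 → X6 ← X1 → X5
  X3 is a chain here and X3 is conditioned on, so the path is blocked at X3.
Path 2: X2 → X3 → X4 → X6 ← X5
  X3 is a chain here and X3 is conditioned on, so the path is blocked at X3.
Path 3: X2 ← X1 → X6 ← X5
  X1 is a fork here and X1 is conditioned on, so the path is blocked at X1.
Path 4: X2 ← X1 → X5
  X1 is a fork here and X1 is conditioned on, so the path is blocked at X1.
Path 5: X2 → X4 → X6 ← X1 → X5
  X6 is a collider here and neither X6 nor any of its descendants is conditioned on, so the collider stays closed — the path is blocked at X6.
Path 6: X2 → X4 → X6 ← X5
  X6 is a collider here and neither X6 nor any of its descendants is conditioned on, so the collider stays closed — the path is blocked at X6.
Every path is blocked, so X2 and X5 are d-separated given {X0, X1, X3}.

Yes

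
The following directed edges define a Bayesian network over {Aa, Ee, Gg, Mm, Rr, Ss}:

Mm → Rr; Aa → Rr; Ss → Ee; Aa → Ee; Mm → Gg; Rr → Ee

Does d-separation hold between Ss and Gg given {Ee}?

No

Enumerating the 2 paths from Ss to Gg and testing each for blocking by {Ee}:
  1. Ss → Ee ← Rr ← Mm → Gg — Ee:collider[open]; Rr:chain[open]; Mm:fork[open] ⇒ active
  2. Ss → Ee ← Aa → Rr ← Mm → Gg — Ee:collider[open]; Aa:fork[open]; Rr:collider[open]; Mm:fork[open] ⇒ active
Because an active path exists, Ss and Gg are not d-separated.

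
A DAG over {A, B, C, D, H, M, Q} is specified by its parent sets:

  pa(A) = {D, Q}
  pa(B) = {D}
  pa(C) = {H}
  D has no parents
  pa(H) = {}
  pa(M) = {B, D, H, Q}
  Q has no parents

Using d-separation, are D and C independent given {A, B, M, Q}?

No

3 paths connect D and C; each must be blocked for d-separation to hold:
Path 1: D → M ← H → C
  M is a collider and M is conditioned on, which opens it; H is a fork and H is not conditioned on — no node blocks this path, so it is active.
Path 2: D → A ← Q → M ← H → C
  Q is a fork here and Q is conditioned on, so the path is blocked at Q.
Path 3: D → B → M ← H → C
  B is a chain here and B is conditioned on, so the path is blocked at B.
At least one path is unblocked, so d-separation fails.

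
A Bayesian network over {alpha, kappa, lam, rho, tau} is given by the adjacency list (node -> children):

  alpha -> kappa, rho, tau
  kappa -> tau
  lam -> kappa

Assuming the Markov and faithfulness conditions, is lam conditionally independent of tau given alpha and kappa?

Yes

There are 2 undirected paths between lam and tau; checking each against the conditioning set {alpha, kappa}:
  1. lam → kappa → tau — kappa:chain[blocks] ⇒ blocked
  2. lam → kappa ← alpha → tau — kappa:collider[open]; alpha:fork[blocks] ⇒ blocked
Since every path is blocked, d-separation holds.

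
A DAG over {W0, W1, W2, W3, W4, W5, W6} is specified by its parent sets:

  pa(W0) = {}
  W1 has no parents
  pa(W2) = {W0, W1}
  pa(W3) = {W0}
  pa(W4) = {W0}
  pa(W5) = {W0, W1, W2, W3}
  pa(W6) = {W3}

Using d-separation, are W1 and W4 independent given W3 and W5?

Enumerating the 6 paths from W1 to W4 and testing each for blocking by {W3, W5}:
Path 1: W1 → W2 ← W0 → W4
  W2 is a collider and its descendant W5 is conditioned on, which opens it; W0 is a fork and W0 is not conditioned on — no node blocks this path, so it is active.
Path 2: W1 → W2 → W5 ← W0 → W4
  W2 is a chain and W2 is not conditioned on; W5 is a collider and W5 is conditioned on, which opens it; W0 is a fork and W0 is not conditioned on — no node blocks this path, so it is active.
Path 3: W1 → W2 → W5 ← W3 ← W0 → W4
  W3 is a chain here and W3 is conditioned on, so the path is blocked at W3.
Path 4: W1 → W5 ← W0 → W4
  W5 is a collider and W5 is conditioned on, which opens it; W0 is a fork and W0 is not conditioned on — no node blocks this path, so it is active.
Path 5: W1 → W5 ← W2 ← W0 → W4
  W5 is a collider and W5 is conditioned on, which opens it; W2 is a chain and W2 is not conditioned on; W0 is a fork and W0 is not conditioned on — no node blocks this path, so it is active.
Path 6: W1 → W5 ← W3 ← W0 → W4
  W3 is a chain here and W3 is conditioned on, so the path is blocked at W3.
Because an active path exists, W1 and W4 are not d-separated.

No — W1 and W4 are not d-separated given {W3, W5}.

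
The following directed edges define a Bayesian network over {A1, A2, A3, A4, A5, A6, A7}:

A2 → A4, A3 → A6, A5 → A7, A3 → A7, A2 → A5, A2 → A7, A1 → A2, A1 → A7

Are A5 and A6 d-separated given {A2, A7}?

No

There are 3 undirected paths between A5 and A6; checking each against the conditioning set {A2, A7}:
Path 1: A5 ← A2 ← A1 → A7 ← A3 → A6
  A2 is a chain here and A2 is conditioned on, so the path is blocked at A2.
Path 2: A5 ← A2 → A7 ← A3 → A6
  A2 is a fork here and A2 is conditioned on, so the path is blocked at A2.
Path 3: A5 → A7 ← A3 → A6
  A7 is a collider and A7 is conditioned on, which opens it; A3 is a fork and A3 is not conditioned on — no node blocks this path, so it is active.
Because an active path exists, A5 and A6 are not d-separated.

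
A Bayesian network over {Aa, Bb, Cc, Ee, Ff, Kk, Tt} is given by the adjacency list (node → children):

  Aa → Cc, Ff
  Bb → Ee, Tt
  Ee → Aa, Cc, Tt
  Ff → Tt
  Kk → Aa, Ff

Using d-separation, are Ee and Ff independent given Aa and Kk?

Yes

Enumerating the 6 paths from Ee to Ff and testing each for blocking by {Aa, Kk}:
Path 1: Ee → Aa ← Kk → Ff
  Kk is a fork here and Kk is conditioned on, so the path is blocked at Kk.
Path 2: Ee → Aa → Ff
  Aa is a chain here and Aa is conditioned on, so the path is blocked at Aa.
Path 3: Ee ← Bb → Tt ← Ff
  Tt is a collider here and neither Tt nor any of its descendants is conditioned on, so the collider stays closed — the path is blocked at Tt.
Path 4: Ee → Tt ← Ff
  Tt is a collider here and neither Tt nor any of its descendants is conditioned on, so the collider stays closed — the path is blocked at Tt.
Path 5: Ee → Cc ← Aa ← Kk → Ff
  Cc is a collider here and neither Cc nor any of its descendants is conditioned on, so the collider stays closed — the path is blocked at Cc.
Path 6: Ee → Cc ← Aa → Ff
  Cc is a collider here and neither Cc nor any of its descendants is conditioned on, so the collider stays closed — the path is blocked at Cc.
All paths are blocked; Ee ⊥ Ff | {Aa, Kk} holds.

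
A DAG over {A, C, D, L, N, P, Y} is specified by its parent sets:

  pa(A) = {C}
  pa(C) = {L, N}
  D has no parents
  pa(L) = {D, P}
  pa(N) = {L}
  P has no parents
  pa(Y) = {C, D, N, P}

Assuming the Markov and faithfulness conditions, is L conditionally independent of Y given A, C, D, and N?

No

Enumerating the 6 paths from L to Y and testing each for blocking by {A, C, D, N}:
  1. L → N → Y — N:chain[blocks] ⇒ blocked
  2. L → N → C → Y — N:chain[blocks]; C:chain[blocks] ⇒ blocked
  3. L ← P → Y — P:fork[open] ⇒ active
  4. L ← D → Y — D:fork[blocks] ⇒ blocked
  5. L → C → Y — C:chain[blocks] ⇒ blocked
  6. L → C ← N → Y — C:collider[open]; N:fork[blocks] ⇒ blocked
Because an active path exists, L and Y are not d-separated.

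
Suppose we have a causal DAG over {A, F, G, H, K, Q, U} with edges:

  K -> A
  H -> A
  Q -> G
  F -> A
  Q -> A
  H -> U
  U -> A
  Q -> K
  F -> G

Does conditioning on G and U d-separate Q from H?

Enumerating the 6 paths from Q to H and testing each for blocking by {G, U}:
  1. Q → G ← F → A ← H — G:collider[open]; F:fork[open]; A:collider[blocks] ⇒ blocked
  2. Q → G ← F → A ← U ← H — G:collider[open]; F:fork[open]; A:collider[blocks]; U:chain[blocks] ⇒ blocked
  3. Q → K → A ← H — K:chain[open]; A:collider[blocks] ⇒ blocked
  4. Q → K → A ← U ← H — K:chain[open]; A:collider[blocks]; U:chain[blocks] ⇒ blocked
  5. Q → A ← H — A:collider[blocks] ⇒ blocked
  6. Q → A ← U ← H — A:collider[blocks]; U:chain[blocks] ⇒ blocked
Every path is blocked, so Q and H are d-separated given {G, U}.

Yes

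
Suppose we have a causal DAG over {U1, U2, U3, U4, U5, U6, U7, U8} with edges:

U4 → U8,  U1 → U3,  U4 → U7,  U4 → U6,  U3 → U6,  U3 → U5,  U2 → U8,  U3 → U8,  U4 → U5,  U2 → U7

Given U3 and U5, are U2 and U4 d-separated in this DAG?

Yes — U2 and U4 are d-separated given {U3, U5}.

There are 4 undirected paths between U2 and U4; checking each against the conditioning set {U3, U5}:
Path 1: U2 → U8 ← U4
  U8 is a collider here and neither U8 nor any of its descendants is conditioned on, so the collider stays closed — the path is blocked at U8.
Path 2: U2 → U8 ← U3 → U6 ← U4
  U8 is a collider here and neither U8 nor any of its descendants is conditioned on, so the collider stays closed — the path is blocked at U8.
Path 3: U2 → U8 ← U3 → U5 ← U4
  U8 is a collider here and neither U8 nor any of its descendants is conditioned on, so the collider stays closed — the path is blocked at U8.
Path 4: U2 → U7 ← U4
  U7 is a collider here and neither U7 nor any of its descendants is conditioned on, so the collider stays closed — the path is blocked at U7.
All paths are blocked; U2 ⊥ U4 | {U3, U5} holds.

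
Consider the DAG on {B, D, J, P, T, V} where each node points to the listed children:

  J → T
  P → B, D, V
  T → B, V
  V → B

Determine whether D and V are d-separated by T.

There are 3 undirected paths between D and V; checking each against the conditioning set {T}:
Path 1: D ← P → V
  P is a fork and P is not conditioned on — no node blocks this path, so it is active.
Path 2: D ← P → B ← T → V
  B is a collider here and neither B nor any of its descendants is conditioned on, so the collider stays closed — the path is blocked at B.
Path 3: D ← P → B ← V
  B is a collider here and neither B nor any of its descendants is conditioned on, so the collider stays closed — the path is blocked at B.
Because an active path exists, D and V are not d-separated.

No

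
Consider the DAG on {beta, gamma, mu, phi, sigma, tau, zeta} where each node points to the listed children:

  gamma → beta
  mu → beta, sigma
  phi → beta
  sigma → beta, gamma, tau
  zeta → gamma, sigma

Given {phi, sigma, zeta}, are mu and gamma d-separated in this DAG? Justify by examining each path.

Yes

There are 6 undirected paths between mu and gamma; checking each against the conditioning set {phi, sigma, zeta}:
  1. mu → sigma ← zeta → gamma — sigma:collider[open]; zeta:fork[blocks] ⇒ blocked
  2. mu → sigma → beta ← gamma — sigma:chain[blocks]; beta:collider[blocks] ⇒ blocked
  3. mu → sigma → gamma — sigma:chain[blocks] ⇒ blocked
  4. mu → beta ← sigma ← zeta → gamma — beta:collider[blocks]; sigma:chain[blocks]; zeta:fork[blocks] ⇒ blocked
  5. mu → beta ← sigma → gamma — beta:collider[blocks]; sigma:fork[blocks] ⇒ blocked
  6. mu → beta ← gamma — beta:collider[blocks] ⇒ blocked
All paths are blocked; mu ⊥ gamma | {phi, sigma, zeta} holds.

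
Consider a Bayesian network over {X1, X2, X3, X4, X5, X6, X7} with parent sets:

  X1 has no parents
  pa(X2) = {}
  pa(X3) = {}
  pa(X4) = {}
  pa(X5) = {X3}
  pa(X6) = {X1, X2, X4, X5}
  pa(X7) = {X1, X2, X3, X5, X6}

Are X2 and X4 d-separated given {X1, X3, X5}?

Enumerating the 5 paths from X2 to X4 and testing each for blocking by {X1, X3, X5}:
Path 1: X2 → X6 ← X4
  X6 is a collider here and neither X6 nor any of its descendants is conditioned on, so the collider stays closed — the path is blocked at X6.
Path 2: X2 → X7 ← X1 → X6 ← X4
  X7 is a collider here and neither X7 nor any of its descendants is conditioned on, so the collider stays closed — the path is blocked at X7.
Path 3: X2 → X7 ← X6 ← X4
  X7 is a collider here and neither X7 nor any of its descendants is conditioned on, so the collider stays closed — the path is blocked at X7.
Path 4: X2 → X7 ← X3 → X5 → X6 ← X4
  X7 is a collider here and neither X7 nor any of its descendants is conditioned on, so the collider stays closed — the path is blocked at X7.
Path 5: X2 → X7 ← X5 → X6 ← X4
  X7 is a collider here and neither X7 nor any of its descendants is conditioned on, so the collider stays closed — the path is blocked at X7.
All paths are blocked; X2 ⊥ X4 | {X1, X3, X5} holds.

Yes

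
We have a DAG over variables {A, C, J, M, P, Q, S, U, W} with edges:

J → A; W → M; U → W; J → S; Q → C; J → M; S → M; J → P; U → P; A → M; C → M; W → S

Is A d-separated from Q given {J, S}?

Yes — A and Q are d-separated given {J, S}.

Enumerating the 6 paths from A to Q and testing each for blocking by {J, S}:
Path 1: A → M ← C ← Q
  M is a collider here and neither M nor any of its descendants is conditioned on, so the collider stays closed — the path is blocked at M.
Path 2: A ← J → P ← U → W → M ← C ← Q
  J is a fork here and J is conditioned on, so the path is blocked at J.
Path 3: A ← J → P ← U → W → S → M ← C ← Q
  J is a fork here and J is conditioned on, so the path is blocked at J.
Path 4: A ← J → M ← C ← Q
  J is a fork here and J is conditioned on, so the path is blocked at J.
Path 5: A ← J → S → M ← C ← Q
  J is a fork here and J is conditioned on, so the path is blocked at J.
Path 6: A ← J → S ← W → M ← C ← Q
  J is a fork here and J is conditioned on, so the path is blocked at J.
Every path is blocked, so A and Q are d-separated given {J, S}.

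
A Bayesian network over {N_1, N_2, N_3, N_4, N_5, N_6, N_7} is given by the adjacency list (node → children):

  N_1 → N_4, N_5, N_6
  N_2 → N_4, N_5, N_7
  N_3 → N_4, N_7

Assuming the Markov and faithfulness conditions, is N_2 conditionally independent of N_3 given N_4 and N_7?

We examine all 3 paths between N_2 and N_3:
  1. N_2 → N_4 ← N_3 — N_4:collider[open] ⇒ active
  2. N_2 → N_5 ← N_1 → N_4 ← N_3 — N_5:collider[blocks]; N_1:fork[open]; N_4:collider[open] ⇒ blocked
  3. N_2 → N_7 ← N_3 — N_7:collider[open] ⇒ active
At least one path is unblocked, so d-separation fails.

No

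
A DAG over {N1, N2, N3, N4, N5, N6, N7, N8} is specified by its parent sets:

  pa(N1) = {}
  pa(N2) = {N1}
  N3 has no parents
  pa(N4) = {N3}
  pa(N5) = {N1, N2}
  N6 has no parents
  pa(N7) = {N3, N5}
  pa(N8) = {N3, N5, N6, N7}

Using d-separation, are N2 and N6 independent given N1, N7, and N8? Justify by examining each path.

No

Enumerating the 6 paths from N2 to N6 and testing each for blocking by {N1, N7, N8}:
  1. N2 ← N1 → N5 → N8 ← N6 — N1:fork[blocks]; N5:chain[open]; N8:collider[open] ⇒ blocked
  2. N2 ← N1 → N5 → N7 → N8 ← N6 — N1:fork[blocks]; N5:chain[open]; N7:chain[blocks]; N8:collider[open] ⇒ blocked
  3. N2 ← N1 → N5 → N7 ← N3 → N8 ← N6 — N1:fork[blocks]; N5:chain[open]; N7:collider[open]; N3:fork[open]; N8:collider[open] ⇒ blocked
  4. N2 → N5 → N8 ← N6 — N5:chain[open]; N8:collider[open] ⇒ active
  5. N2 → N5 → N7 → N8 ← N6 — N5:chain[open]; N7:chain[blocks]; N8:collider[open] ⇒ blocked
  6. N2 → N5 → N7 ← N3 → N8 ← N6 — N5:chain[open]; N7:collider[open]; N3:fork[open]; N8:collider[open] ⇒ active
At least one path is unblocked, so d-separation fails.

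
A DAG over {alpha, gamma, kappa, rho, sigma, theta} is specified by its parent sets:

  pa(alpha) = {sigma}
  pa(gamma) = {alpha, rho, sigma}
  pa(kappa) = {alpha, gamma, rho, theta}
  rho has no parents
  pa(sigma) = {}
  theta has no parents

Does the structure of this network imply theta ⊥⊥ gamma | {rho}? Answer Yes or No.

There are 4 undirected paths between theta and gamma; checking each against the conditioning set {rho}:
  1. theta → kappa ← gamma — kappa:collider[blocks] ⇒ blocked
  2. theta → kappa ← rho → gamma — kappa:collider[blocks]; rho:fork[blocks] ⇒ blocked
  3. theta → kappa ← alpha → gamma — kappa:collider[blocks]; alpha:fork[open] ⇒ blocked
  4. theta → kappa ← alpha ← sigma → gamma — kappa:collider[blocks]; alpha:chain[open]; sigma:fork[open] ⇒ blocked
Since every path is blocked, d-separation holds.

Yes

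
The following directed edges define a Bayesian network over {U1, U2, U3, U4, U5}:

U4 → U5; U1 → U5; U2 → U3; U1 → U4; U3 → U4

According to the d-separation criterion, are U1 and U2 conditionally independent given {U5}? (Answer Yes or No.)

No

Enumerating the 2 paths from U1 to U2 and testing each for blocking by {U5}:
Path 1: U1 → U5 ← U4 ← U3 ← U2
  U5 is a collider and U5 is conditioned on, which opens it; U4 is a chain and U4 is not conditioned on; U3 is a chain and U3 is not conditioned on — no node blocks this path, so it is active.
Path 2: U1 → U4 ← U3 ← U2
  U4 is a collider and its descendant U5 is conditioned on, which opens it; U3 is a chain and U3 is not conditioned on — no node blocks this path, so it is active.
Because an active path exists, U1 and U2 are not d-separated.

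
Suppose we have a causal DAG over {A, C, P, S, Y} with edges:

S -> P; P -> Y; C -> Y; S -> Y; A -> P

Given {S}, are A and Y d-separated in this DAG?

There are 2 undirected paths between A and Y; checking each against the conditioning set {S}:
  1. A → P ← S → Y — P:collider[blocks]; S:fork[blocks] ⇒ blocked
  2. A → P → Y — P:chain[open] ⇒ active
At least one path is unblocked, so d-separation fails.

No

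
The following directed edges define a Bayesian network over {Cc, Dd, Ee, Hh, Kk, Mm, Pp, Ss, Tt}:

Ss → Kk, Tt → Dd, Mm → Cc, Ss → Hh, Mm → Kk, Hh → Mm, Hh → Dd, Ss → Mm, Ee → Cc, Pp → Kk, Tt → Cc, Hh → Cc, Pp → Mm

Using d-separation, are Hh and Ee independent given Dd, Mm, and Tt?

Enumerating the 6 paths from Hh to Ee and testing each for blocking by {Dd, Mm, Tt}:
Path 1: Hh → Mm → Cc ← Ee
  Mm is a chain here and Mm is conditioned on, so the path is blocked at Mm.
Path 2: Hh → Cc ← Ee
  Cc is a collider here and neither Cc nor any of its descendants is conditioned on, so the collider stays closed — the path is blocked at Cc.
Path 3: Hh → Dd ← Tt → Cc ← Ee
  Tt is a fork here and Tt is conditioned on, so the path is blocked at Tt.
Path 4: Hh ← Ss → Kk ← Pp → Mm → Cc ← Ee
  Kk is a collider here and neither Kk nor any of its descendants is conditioned on, so the collider stays closed — the path is blocked at Kk.
Path 5: Hh ← Ss → Kk ← Mm → Cc ← Ee
  Kk is a collider here and neither Kk nor any of its descendants is conditioned on, so the collider stays closed — the path is blocked at Kk.
Path 6: Hh ← Ss → Mm → Cc ← Ee
  Mm is a chain here and Mm is conditioned on, so the path is blocked at Mm.
Every path is blocked, so Hh and Ee are d-separated given {Dd, Mm, Tt}.

Yes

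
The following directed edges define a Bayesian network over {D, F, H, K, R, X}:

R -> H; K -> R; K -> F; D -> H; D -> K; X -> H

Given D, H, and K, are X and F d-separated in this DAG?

There are 2 undirected paths between X and F; checking each against the conditioning set {D, H, K}:
  1. X → H ← R ← K → F — H:collider[open]; R:chain[open]; K:fork[blocks] ⇒ blocked
  2. X → H ← D → K → F — H:collider[open]; D:fork[blocks]; K:chain[blocks] ⇒ blocked
Every path is blocked, so X and F are d-separated given {D, H, K}.

Yes — X and F are d-separated given {D, H, K}.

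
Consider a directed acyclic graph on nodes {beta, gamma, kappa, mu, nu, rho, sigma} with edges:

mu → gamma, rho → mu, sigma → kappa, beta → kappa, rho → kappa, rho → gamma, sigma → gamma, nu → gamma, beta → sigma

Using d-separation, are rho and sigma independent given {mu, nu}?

Yes

There are 4 undirected paths between rho and sigma; checking each against the conditioning set {mu, nu}:
Path 1: rho → gamma ← sigma
  gamma is a collider here and neither gamma nor any of its descendants is conditioned on, so the collider stays closed — the path is blocked at gamma.
Path 2: rho → mu → gamma ← sigma
  mu is a chain here and mu is conditioned on, so the path is blocked at mu.
Path 3: rho → kappa ← sigma
  kappa is a collider here and neither kappa nor any of its descendants is conditioned on, so the collider stays closed — the path is blocked at kappa.
Path 4: rho → kappa ← beta → sigma
  kappa is a collider here and neither kappa nor any of its descendants is conditioned on, so the collider stays closed — the path is blocked at kappa.
Every path is blocked, so rho and sigma are d-separated given {mu, nu}.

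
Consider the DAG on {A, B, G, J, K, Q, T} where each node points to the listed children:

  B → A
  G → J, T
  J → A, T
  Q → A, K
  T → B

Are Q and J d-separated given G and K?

3 paths connect Q and J; each must be blocked for d-separation to hold:
Path 1: Q → A ← B ← T ← G → J
  A is a collider here and neither A nor any of its descendants is conditioned on, so the collider stays closed — the path is blocked at A.
Path 2: Q → A ← B ← T ← J
  A is a collider here and neither A nor any of its descendants is conditioned on, so the collider stays closed — the path is blocked at A.
Path 3: Q → A ← J
  A is a collider here and neither A nor any of its descendants is conditioned on, so the collider stays closed — the path is blocked at A.
All paths are blocked; Q ⊥ J | {G, K} holds.

Yes — Q and J are d-separated given {G, K}.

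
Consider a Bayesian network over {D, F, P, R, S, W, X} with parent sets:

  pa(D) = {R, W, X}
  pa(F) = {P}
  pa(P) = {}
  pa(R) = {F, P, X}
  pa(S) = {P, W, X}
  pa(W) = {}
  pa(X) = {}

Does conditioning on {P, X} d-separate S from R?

6 paths connect S and R; each must be blocked for d-separation to hold:
Path 1: S ← P → F → R
  P is a fork here and P is conditioned on, so the path is blocked at P.
Path 2: S ← P → R
  P is a fork here and P is conditioned on, so the path is blocked at P.
Path 3: S ← W → D ← X → R
  D is a collider here and neither D nor any of its descendants is conditioned on, so the collider stays closed — the path is blocked at D.
Path 4: S ← W → D ← R
  D is a collider here and neither D nor any of its descendants is conditioned on, so the collider stays closed — the path is blocked at D.
Path 5: S ← X → D ← R
  X is a fork here and X is conditioned on, so the path is blocked at X.
Path 6: S ← X → R
  X is a fork here and X is conditioned on, so the path is blocked at X.
Since every path is blocked, d-separation holds.

Yes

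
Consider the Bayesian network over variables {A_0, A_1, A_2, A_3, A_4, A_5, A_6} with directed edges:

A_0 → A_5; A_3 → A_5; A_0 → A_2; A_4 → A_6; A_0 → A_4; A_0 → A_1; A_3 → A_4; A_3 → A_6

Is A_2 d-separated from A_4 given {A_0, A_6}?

Yes

There are 3 undirected paths between A_2 and A_4; checking each against the conditioning set {A_0, A_6}:
Path 1: A_2 ← A_0 → A_4
  A_0 is a fork here and A_0 is conditioned on, so the path is blocked at A_0.
Path 2: A_2 ← A_0 → A_5 ← A_3 → A_4
  A_0 is a fork here and A_0 is conditioned on, so the path is blocked at A_0.
Path 3: A_2 ← A_0 → A_5 ← A_3 → A_6 ← A_4
  A_0 is a fork here and A_0 is conditioned on, so the path is blocked at A_0.
Every path is blocked, so A_2 and A_4 are d-separated given {A_0, A_6}.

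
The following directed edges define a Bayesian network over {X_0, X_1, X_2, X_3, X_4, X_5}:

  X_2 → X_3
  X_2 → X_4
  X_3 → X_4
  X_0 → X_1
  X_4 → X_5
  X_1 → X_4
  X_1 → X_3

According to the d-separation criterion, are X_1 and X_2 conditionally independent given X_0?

Yes

4 paths connect X_1 and X_2; each must be blocked for d-separation to hold:
Path 1: X_1 → X_4 ← X_2
  X_4 is a collider here and neither X_4 nor any of its descendants is conditioned on, so the collider stays closed — the path is blocked at X_4.
Path 2: X_1 → X_4 ← X_3 ← X_2
  X_4 is a collider here and neither X_4 nor any of its descendants is conditioned on, so the collider stays closed — the path is blocked at X_4.
Path 3: X_1 → X_3 ← X_2
  X_3 is a collider here and neither X_3 nor any of its descendants is conditioned on, so the collider stays closed — the path is blocked at X_3.
Path 4: X_1 → X_3 → X_4 ← X_2
  X_4 is a collider here and neither X_4 nor any of its descendants is conditioned on, so the collider stays closed — the path is blocked at X_4.
Every path is blocked, so X_1 and X_2 are d-separated given {X_0}.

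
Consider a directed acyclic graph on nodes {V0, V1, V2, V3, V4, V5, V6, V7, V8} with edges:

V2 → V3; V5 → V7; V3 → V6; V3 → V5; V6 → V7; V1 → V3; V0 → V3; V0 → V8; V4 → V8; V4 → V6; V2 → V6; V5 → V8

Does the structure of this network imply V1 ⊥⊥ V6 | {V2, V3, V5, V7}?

Yes — V1 and V6 are d-separated given {V2, V3, V5, V7}.

6 paths connect V1 and V6; each must be blocked for d-separation to hold:
Path 1: V1 → V3 ← V0 → V8 ← V4 → V6
  V8 is a collider here and neither V8 nor any of its descendants is conditioned on, so the collider stays closed — the path is blocked at V8.
Path 2: V1 → V3 ← V0 → V8 ← V5 → V7 ← V6
  V8 is a collider here and neither V8 nor any of its descendants is conditioned on, so the collider stays closed — the path is blocked at V8.
Path 3: V1 → V3 ← V2 → V6
  V2 is a fork here and V2 is conditioned on, so the path is blocked at V2.
Path 4: V1 → V3 → V5 → V8 ← V4 → V6
  V3 is a chain here and V3 is conditioned on, so the path is blocked at V3.
Path 5: V1 → V3 → V5 → V7 ← V6
  V3 is a chain here and V3 is conditioned on, so the path is blocked at V3.
Path 6: V1 → V3 → V6
  V3 is a chain here and V3 is conditioned on, so the path is blocked at V3.
Since every path is blocked, d-separation holds.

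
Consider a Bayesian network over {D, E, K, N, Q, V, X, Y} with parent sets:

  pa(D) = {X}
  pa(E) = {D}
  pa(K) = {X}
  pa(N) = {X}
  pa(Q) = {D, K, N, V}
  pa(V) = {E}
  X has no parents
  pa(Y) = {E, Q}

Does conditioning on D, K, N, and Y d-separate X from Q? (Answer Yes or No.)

We examine all 5 paths between X and Q:
Path 1: X → D → E → V → Q
  D is a chain here and D is conditioned on, so the path is blocked at D.
Path 2: X → D → E → Y ← Q
  D is a chain here and D is conditioned on, so the path is blocked at D.
Path 3: X → D → Q
  D is a chain here and D is conditioned on, so the path is blocked at D.
Path 4: X → K → Q
  K is a chain here and K is conditioned on, so the path is blocked at K.
Path 5: X → N → Q
  N is a chain here and N is conditioned on, so the path is blocked at N.
Every path is blocked, so X and Q are d-separated given {D, K, N, Y}.

Yes — X and Q are d-separated given {D, K, N, Y}.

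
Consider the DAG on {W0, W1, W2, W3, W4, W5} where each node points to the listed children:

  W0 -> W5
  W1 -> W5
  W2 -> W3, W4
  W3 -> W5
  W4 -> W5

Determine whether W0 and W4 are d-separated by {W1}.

2 paths connect W0 and W4; each must be blocked for d-separation to hold:
Path 1: W0 → W5 ← W3 ← W2 → W4
  W5 is a collider here and neither W5 nor any of its descendants is conditioned on, so the collider stays closed — the path is blocked at W5.
Path 2: W0 → W5 ← W4
  W5 is a collider here and neither W5 nor any of its descendants is conditioned on, so the collider stays closed — the path is blocked at W5.
Every path is blocked, so W0 and W4 are d-separated given {W1}.

Yes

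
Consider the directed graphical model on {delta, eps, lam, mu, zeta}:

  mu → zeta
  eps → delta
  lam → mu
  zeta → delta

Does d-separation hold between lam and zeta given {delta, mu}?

The only undirected path from lam to zeta is:
Path 1: lam → mu → zeta
  mu is a chain here and mu is conditioned on, so the path is blocked at mu.
All paths are blocked; lam ⊥ zeta | {delta, mu} holds.

Yes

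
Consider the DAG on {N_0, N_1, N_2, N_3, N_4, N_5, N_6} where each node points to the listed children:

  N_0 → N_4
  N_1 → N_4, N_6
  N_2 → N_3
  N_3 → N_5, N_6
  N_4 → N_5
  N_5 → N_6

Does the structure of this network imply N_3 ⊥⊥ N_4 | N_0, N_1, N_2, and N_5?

No — N_3 and N_4 are not d-separated given {N_0, N_1, N_2, N_5}.

4 paths connect N_3 and N_4; each must be blocked for d-separation to hold:
Path 1: N_3 → N_6 ← N_5 ← N_4
  N_6 is a collider here and neither N_6 nor any of its descendants is conditioned on, so the collider stays closed — the path is blocked at N_6.
Path 2: N_3 → N_6 ← N_1 → N_4
  N_6 is a collider here and neither N_6 nor any of its descendants is conditioned on, so the collider stays closed — the path is blocked at N_6.
Path 3: N_3 → N_5 → N_6 ← N_1 → N_4
  N_5 is a chain here and N_5 is conditioned on, so the path is blocked at N_5.
Path 4: N_3 → N_5 ← N_4
  N_5 is a collider and N_5 is conditioned on, which opens it — no node blocks this path, so it is active.
Because an active path exists, N_3 and N_4 are not d-separated.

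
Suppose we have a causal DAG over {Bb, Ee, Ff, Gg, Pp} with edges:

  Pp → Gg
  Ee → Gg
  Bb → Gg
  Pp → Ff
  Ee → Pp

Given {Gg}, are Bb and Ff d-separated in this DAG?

No

We examine all 2 paths between Bb and Ff:
  1. Bb → Gg ← Ee → Pp → Ff — Gg:collider[open]; Ee:fork[open]; Pp:chain[open] ⇒ active
  2. Bb → Gg ← Pp → Ff — Gg:collider[open]; Pp:fork[open] ⇒ active
Since the path Bb → Gg ← Ee → Pp → Ff is active, Bb and Ff are not d-separated given {Gg}.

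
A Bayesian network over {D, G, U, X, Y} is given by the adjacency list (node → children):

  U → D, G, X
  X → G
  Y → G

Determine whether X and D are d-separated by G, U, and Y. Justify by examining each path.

Yes — X and D are d-separated given {G, U, Y}.

2 paths connect X and D; each must be blocked for d-separation to hold:
Path 1: X ← U → D
  U is a fork here and U is conditioned on, so the path is blocked at U.
Path 2: X → G ← U → D
  U is a fork here and U is conditioned on, so the path is blocked at U.
Since every path is blocked, d-separation holds.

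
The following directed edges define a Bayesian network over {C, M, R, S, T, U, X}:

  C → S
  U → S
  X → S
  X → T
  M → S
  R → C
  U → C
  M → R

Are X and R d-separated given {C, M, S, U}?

3 paths connect X and R; each must be blocked for d-separation to hold:
Path 1: X → S ← M → R
  M is a fork here and M is conditioned on, so the path is blocked at M.
Path 2: X → S ← U → C ← R
  U is a fork here and U is conditioned on, so the path is blocked at U.
Path 3: X → S ← C ← R
  C is a chain here and C is conditioned on, so the path is blocked at C.
All paths are blocked; X ⊥ R | {C, M, S, U} holds.

Yes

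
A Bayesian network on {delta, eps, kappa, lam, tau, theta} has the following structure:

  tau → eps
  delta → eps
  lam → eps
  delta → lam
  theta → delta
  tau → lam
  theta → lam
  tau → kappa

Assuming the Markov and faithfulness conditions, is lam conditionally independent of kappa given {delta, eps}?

Enumerating the 4 paths from lam to kappa and testing each for blocking by {delta, eps}:
  1. lam ← theta → delta → eps ← tau → kappa — theta:fork[open]; delta:chain[blocks]; eps:collider[open]; tau:fork[open] ⇒ blocked
  2. lam ← tau → kappa — tau:fork[open] ⇒ active
  3. lam ← delta → eps ← tau → kappa — delta:fork[blocks]; eps:collider[open]; tau:fork[open] ⇒ blocked
  4. lam → eps ← tau → kappa — eps:collider[open]; tau:fork[open] ⇒ active
Because an active path exists, lam and kappa are not d-separated.

No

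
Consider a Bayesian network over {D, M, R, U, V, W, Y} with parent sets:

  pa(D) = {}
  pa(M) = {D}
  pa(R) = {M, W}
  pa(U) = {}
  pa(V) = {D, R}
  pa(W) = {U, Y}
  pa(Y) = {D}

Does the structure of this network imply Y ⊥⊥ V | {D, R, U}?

We examine all 4 paths between Y and V:
Path 1: Y → W → R → V
  R is a chain here and R is conditioned on, so the path is blocked at R.
Path 2: Y → W → R ← M ← D → V
  D is a fork here and D is conditioned on, so the path is blocked at D.
Path 3: Y ← D → V
  D is a fork here and D is conditioned on, so the path is blocked at D.
Path 4: Y ← D → M → R → V
  D is a fork here and D is conditioned on, so the path is blocked at D.
All paths are blocked; Y ⊥ V | {D, R, U} holds.

Yes — Y and V are d-separated given {D, R, U}.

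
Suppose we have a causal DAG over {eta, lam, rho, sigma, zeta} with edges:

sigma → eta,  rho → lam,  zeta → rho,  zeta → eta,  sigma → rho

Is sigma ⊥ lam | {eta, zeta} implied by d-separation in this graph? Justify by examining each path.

No — sigma and lam are not d-separated given {eta, zeta}.

We examine all 2 paths between sigma and lam:
Path 1: sigma → rho → lam
  rho is a chain and rho is not conditioned on — no node blocks this path, so it is active.
Path 2: sigma → eta ← zeta → rho → lam
  zeta is a fork here and zeta is conditioned on, so the path is blocked at zeta.
Because an active path exists, sigma and lam are not d-separated.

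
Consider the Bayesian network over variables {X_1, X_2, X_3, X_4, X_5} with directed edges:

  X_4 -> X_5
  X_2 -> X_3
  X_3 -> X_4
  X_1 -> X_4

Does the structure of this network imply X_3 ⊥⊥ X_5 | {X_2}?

No — X_3 and X_5 are not d-separated given {X_2}.

The only undirected path from X_3 to X_5 is:
Path 1: X_3 → X_4 → X_5
  X_4 is a chain and X_4 is not conditioned on — no node blocks this path, so it is active.
Because an active path exists, X_3 and X_5 are not d-separated.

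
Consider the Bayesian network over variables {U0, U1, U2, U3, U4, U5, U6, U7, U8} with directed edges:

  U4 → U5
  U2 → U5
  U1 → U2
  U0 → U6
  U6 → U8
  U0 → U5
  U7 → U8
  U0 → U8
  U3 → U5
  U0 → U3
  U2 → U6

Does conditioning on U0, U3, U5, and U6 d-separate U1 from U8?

Yes

6 paths connect U1 and U8; each must be blocked for d-separation to hold:
  1. U1 → U2 → U6 ← U0 → U8 — U2:chain[open]; U6:collider[open]; U0:fork[blocks] ⇒ blocked
  2. U1 → U2 → U6 → U8 — U2:chain[open]; U6:chain[blocks] ⇒ blocked
  3. U1 → U2 → U5 ← U3 ← U0 → U6 → U8 — U2:chain[open]; U5:collider[open]; U3:chain[blocks]; U0:fork[blocks]; U6:chain[blocks] ⇒ blocked
  4. U1 → U2 → U5 ← U3 ← U0 → U8 — U2:chain[open]; U5:collider[open]; U3:chain[blocks]; U0:fork[blocks] ⇒ blocked
  5. U1 → U2 → U5 ← U0 → U6 → U8 — U2:chain[open]; U5:collider[open]; U0:fork[blocks]; U6:chain[blocks] ⇒ blocked
  6. U1 → U2 → U5 ← U0 → U8 — U2:chain[open]; U5:collider[open]; U0:fork[blocks] ⇒ blocked
Since every path is blocked, d-separation holds.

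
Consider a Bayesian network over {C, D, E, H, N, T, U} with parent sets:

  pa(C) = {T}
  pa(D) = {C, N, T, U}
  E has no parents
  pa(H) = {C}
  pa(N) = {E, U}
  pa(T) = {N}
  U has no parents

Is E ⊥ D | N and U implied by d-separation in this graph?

Yes

Enumerating the 4 paths from E to D and testing each for blocking by {N, U}:
Path 1: E → N → T → D
  N is a chain here and N is conditioned on, so the path is blocked at N.
Path 2: E → N → T → C → D
  N is a chain here and N is conditioned on, so the path is blocked at N.
Path 3: E → N → D
  N is a chain here and N is conditioned on, so the path is blocked at N.
Path 4: E → N ← U → D
  U is a fork here and U is conditioned on, so the path is blocked at U.
Every path is blocked, so E and D are d-separated given {N, U}.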